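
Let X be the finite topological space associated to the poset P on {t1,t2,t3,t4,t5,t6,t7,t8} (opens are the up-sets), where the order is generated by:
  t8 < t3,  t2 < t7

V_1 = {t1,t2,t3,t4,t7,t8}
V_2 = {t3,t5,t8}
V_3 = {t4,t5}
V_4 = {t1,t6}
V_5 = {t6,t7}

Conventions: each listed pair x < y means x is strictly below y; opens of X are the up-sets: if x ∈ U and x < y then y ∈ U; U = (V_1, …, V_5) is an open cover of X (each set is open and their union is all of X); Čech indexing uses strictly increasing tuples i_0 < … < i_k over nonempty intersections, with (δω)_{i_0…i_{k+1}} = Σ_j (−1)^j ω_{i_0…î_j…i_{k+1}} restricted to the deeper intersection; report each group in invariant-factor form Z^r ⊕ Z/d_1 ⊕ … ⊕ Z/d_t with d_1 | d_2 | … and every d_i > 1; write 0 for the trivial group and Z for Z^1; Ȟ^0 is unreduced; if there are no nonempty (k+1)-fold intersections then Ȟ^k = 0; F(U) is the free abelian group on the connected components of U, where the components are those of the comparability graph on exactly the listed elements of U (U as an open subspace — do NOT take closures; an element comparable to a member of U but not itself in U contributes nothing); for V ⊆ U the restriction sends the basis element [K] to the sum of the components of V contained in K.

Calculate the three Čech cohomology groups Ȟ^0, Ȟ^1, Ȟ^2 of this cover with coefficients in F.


nerve of the cover:
  V12={t3,t8} V13={t4} V14={t1} V15={t7} V23={t5} V45={t6}
components per intersection:
  V1: {t1} {t2,t7} {t3,t8} {t4}
  V2: {t3,t8} {t5}
  V3: {t4} {t5}
  V4: {t1} {t6}
  V5: {t6} {t7}
  V12: {t3,t8}
  V13: {t4}
  V14: {t1}
  V15: {t7}
  V23: {t5}
  V45: {t6}
C dims 12,6; δ0: rk 6, SNF 1^6
Ȟ^0 = (12 − 6) − 0 = 6, so Ȟ^0 ≅ Z^6
Ȟ^1 = (6 − 0) − 6 = 0, so Ȟ^1 ≅ 0
Ȟ^2 = (0 − 0) − 0 = 0, so Ȟ^2 ≅ 0

Ȟ^0 = Z^6, Ȟ^1 = 0 and Ȟ^2 = 0


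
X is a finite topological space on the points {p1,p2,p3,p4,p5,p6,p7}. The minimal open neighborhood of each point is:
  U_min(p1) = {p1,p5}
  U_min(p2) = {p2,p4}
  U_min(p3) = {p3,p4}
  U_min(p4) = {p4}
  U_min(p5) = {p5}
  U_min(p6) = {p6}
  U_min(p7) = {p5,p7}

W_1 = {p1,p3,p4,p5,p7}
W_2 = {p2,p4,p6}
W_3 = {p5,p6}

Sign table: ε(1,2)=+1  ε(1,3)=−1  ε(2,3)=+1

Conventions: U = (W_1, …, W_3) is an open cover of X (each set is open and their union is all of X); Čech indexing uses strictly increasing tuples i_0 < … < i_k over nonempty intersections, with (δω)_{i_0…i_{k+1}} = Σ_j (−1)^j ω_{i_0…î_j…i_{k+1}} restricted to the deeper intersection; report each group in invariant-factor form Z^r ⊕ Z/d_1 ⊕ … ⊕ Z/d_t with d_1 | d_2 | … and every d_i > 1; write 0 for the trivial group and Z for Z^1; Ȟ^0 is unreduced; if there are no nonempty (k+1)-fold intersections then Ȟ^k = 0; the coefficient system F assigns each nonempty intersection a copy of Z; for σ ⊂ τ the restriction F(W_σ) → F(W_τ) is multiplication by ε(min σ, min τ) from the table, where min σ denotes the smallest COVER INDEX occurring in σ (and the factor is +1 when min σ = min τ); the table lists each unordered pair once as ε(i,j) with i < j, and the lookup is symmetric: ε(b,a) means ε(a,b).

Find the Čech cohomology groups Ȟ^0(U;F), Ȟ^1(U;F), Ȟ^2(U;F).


Ȟ^0 = 0,  Ȟ^1 = Z/2,  Ȟ^2 = 0

nerve simplices:
  W12={p4} W13={p5} W23={p6}
C dims 3,3; δ0: rk 3, SNF 1^2·2
degree 0: 3−3−0 = 0 → Ȟ^0 ≅ 0
degree 1: 3−0−3 = 0 plus torsion [2] → Ȟ^1 ≅ Z/2
degree 2: 0−0−0 = 0 → Ȟ^2 ≅ 0


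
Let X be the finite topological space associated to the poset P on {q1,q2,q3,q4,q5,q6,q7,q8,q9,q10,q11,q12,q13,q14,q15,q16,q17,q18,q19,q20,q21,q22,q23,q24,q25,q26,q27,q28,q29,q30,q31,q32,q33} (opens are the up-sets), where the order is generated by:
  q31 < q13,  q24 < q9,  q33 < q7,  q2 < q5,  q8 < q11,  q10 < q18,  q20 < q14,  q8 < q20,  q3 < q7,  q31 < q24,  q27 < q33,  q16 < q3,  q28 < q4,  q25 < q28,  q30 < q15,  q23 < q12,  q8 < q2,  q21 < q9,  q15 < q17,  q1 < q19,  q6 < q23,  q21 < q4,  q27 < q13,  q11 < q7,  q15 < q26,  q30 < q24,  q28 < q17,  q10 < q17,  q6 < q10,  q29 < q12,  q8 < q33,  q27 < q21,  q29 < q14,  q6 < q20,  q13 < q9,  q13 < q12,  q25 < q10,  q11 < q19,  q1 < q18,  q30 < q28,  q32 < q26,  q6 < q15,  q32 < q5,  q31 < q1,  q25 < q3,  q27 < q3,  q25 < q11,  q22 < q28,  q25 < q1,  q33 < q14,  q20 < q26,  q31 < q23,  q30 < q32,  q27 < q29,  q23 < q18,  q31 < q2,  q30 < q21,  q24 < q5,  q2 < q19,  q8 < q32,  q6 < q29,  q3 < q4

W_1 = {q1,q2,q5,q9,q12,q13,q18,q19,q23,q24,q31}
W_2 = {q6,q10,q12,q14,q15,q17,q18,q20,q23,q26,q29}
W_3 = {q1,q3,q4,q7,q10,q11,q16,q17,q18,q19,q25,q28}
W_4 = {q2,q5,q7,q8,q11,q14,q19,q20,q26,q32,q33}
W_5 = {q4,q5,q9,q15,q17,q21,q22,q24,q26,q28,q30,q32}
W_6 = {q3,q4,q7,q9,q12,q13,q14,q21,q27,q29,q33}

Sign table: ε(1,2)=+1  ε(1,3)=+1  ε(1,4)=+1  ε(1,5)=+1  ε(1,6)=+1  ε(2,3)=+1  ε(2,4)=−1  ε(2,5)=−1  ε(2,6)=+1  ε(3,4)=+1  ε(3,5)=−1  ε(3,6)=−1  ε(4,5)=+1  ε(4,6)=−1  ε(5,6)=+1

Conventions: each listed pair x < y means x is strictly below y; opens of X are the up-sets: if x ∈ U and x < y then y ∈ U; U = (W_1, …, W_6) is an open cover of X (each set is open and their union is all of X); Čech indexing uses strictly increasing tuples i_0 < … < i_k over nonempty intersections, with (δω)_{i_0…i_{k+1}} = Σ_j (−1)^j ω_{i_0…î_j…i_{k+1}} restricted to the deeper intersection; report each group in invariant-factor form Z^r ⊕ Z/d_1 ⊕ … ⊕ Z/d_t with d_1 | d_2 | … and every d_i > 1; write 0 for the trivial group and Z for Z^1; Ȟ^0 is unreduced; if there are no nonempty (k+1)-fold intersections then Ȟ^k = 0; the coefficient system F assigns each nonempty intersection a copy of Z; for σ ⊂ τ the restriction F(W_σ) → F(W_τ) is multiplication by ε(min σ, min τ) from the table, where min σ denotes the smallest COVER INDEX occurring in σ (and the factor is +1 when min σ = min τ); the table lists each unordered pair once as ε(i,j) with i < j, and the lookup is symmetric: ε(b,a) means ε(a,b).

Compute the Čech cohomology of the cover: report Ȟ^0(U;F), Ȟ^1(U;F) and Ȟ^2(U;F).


Ȟ^0 = 0, Ȟ^1 = Z/2 and Ȟ^2 = Z

nerve simplices:
  W12={q12,q18,q23} W13={q1,q18,q19} W14={q2,q5,q19} W15={q5,q9,q24} W16={q9,q12,q13} W23={q10,q17,q18} W24={q14,q20,q26} W25={q15,q17,q26} W26={q12,q14,q29} W34={q7,q11,q19} W35={q4,q17,q28} W36={q3,q4,q7} W45={q5,q26,q32} W46={q7,q14,q33} W56={q4,q9,q21}
  W123={q18} W126={q12} W134={q19} W145={q5} W156={q9} W235={q17} W245={q26} W246={q14} W346={q7} W356={q4}
C dims 6,15,10; δ0: rk 6, SNF 1^5·2; δ1: rk 9, SNF 1^9
degree 0: 6−6−0 = 0 → Ȟ^0 ≅ 0
degree 1: 15−9−6 = 0 plus torsion [2] → Ȟ^1 ≅ Z/2
degree 2: 10−0−9 = 1 → Ȟ^2 ≅ Z


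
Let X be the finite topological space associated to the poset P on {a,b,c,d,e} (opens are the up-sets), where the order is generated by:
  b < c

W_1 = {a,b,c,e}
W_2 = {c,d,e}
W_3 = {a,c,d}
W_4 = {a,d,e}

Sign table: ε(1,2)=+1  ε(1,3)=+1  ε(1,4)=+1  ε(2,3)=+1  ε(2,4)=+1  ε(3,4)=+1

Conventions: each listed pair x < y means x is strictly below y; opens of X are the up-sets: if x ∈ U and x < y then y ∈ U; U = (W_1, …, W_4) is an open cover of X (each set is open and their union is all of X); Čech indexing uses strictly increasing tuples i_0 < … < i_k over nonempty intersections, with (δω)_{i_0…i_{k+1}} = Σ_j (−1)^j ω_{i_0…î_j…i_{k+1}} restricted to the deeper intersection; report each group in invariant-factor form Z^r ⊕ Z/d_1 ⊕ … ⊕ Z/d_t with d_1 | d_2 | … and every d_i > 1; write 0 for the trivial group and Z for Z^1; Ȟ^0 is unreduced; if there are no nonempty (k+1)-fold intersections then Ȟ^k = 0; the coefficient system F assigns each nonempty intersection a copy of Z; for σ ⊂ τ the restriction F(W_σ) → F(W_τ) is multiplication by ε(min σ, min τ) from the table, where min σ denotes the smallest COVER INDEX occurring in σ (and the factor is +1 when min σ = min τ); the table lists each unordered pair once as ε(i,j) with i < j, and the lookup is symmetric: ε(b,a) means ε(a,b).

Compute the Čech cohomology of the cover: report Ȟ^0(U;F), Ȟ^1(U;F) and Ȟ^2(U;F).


nerve simplices:
  W12={c,e} W13={a,c} W14={a,e} W23={c,d} W24={d,e} W34={a,d}
  W123={c} W124={e} W134={a} W234={d}
C dims 4,6,4; δ0: rk 3, SNF 1^3; δ1: rk 3, SNF 1^3
degree 0: 4−3−0 = 1 → Ȟ^0 ≅ Z
degree 1: 6−3−3 = 0 → Ȟ^1 ≅ 0
degree 2: 4−0−3 = 1 → Ȟ^2 ≅ Z

Ȟ^0(U;F) ≅ Z; Ȟ^1(U;F) ≅ 0; Ȟ^2(U;F) ≅ Z


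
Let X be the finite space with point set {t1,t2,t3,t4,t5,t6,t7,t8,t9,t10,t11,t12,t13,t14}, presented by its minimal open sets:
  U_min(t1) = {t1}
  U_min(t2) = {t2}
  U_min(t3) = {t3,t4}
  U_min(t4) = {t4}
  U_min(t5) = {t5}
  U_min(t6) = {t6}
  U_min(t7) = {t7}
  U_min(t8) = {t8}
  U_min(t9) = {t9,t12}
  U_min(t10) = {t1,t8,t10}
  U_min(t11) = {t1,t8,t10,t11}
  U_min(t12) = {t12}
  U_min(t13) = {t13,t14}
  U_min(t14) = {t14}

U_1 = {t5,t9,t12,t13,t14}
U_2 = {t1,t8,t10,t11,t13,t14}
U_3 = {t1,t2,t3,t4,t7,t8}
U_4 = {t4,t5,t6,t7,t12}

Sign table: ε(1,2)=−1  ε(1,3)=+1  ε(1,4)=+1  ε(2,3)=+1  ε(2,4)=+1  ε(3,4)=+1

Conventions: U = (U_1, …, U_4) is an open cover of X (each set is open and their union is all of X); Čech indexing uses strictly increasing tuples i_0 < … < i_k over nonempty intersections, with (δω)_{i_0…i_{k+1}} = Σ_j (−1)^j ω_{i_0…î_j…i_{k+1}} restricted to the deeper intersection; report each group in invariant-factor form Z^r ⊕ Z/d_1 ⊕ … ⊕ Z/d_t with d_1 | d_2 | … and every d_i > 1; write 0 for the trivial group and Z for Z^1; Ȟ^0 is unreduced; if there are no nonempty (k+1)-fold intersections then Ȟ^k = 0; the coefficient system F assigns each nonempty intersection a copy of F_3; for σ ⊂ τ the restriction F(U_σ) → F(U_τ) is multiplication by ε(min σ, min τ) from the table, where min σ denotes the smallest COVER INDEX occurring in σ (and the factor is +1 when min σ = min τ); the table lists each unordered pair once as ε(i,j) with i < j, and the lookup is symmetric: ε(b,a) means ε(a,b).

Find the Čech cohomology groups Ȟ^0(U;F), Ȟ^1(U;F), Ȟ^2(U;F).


Ȟ^0 ≅ 0, Ȟ^1 ≅ 0, Ȟ^2 ≅ 0

nonempty intersections:
  U12={t13,t14} U14={t5,t12} U23={t1,t8} U34={t4,t7}
C dims 4,4; δ0: rk_F3 4
Ȟ^0: (4−4)−0=0 ⇒ 0
Ȟ^1: (4−0)−4=0 ⇒ 0
Ȟ^2: (0−0)−0=0 ⇒ 0


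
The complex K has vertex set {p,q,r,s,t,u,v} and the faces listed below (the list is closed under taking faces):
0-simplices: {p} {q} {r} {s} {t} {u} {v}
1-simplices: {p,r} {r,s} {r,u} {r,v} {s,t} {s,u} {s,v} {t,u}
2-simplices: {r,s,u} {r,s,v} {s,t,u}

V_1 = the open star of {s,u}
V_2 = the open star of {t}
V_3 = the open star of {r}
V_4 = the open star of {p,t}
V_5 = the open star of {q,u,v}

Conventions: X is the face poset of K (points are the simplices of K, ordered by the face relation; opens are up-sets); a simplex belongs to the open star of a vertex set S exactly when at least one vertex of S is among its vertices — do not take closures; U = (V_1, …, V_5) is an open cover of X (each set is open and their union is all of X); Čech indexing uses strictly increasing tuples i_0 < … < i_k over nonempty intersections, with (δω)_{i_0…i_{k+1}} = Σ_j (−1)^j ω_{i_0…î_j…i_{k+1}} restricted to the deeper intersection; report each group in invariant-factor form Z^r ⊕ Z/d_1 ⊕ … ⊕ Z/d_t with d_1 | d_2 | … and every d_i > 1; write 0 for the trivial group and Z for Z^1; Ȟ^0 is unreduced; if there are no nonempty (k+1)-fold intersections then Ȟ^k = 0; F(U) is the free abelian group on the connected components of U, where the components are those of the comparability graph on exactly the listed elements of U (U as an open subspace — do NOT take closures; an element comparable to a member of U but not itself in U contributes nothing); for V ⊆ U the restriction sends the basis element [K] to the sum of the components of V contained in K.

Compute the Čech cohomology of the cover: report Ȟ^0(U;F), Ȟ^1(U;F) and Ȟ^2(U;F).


Ȟ^0 = Z^2,  Ȟ^1 = 0,  Ȟ^2 = 0

intersection data:
  V1={{s},{u},{r,s},{r,u},{s,t},{s,u},{s,v},{t,u},{r,s,u},{r,s,v},{s,t,u}} V2={{t},{s,t},{t,u},{s,t,u}} V3={{r},{p,r},{r,s},{r,u},{r,v},{r,s,u},{r,s,v}} V4={{p},{t},{p,r},{s,t},{t,u},{s,t,u}} V5={{q},{u},{v},{r,u},{r,v},{s,u},{s,v},{t,u},{r,s,u},{r,s,v},{s,t,u}}
  V12={{s,t},{t,u},{s,t,u}} V13={{r,s},{r,u},{r,s,u},{r,s,v}} V14={{s,t},{t,u},{s,t,u}} V15={{u},{r,u},{s,u},{s,v},{t,u},{r,s,u},{r,s,v},{s,t,u}} V24={{t},{s,t},{t,u},{s,t,u}} V25={{t,u},{s,t,u}} V34={{p,r}} V35={{r,u},{r,v},{r,s,u},{r,s,v}} V45={{t,u},{s,t,u}}
  V124={{s,t},{t,u},{s,t,u}} V125={{t,u},{s,t,u}} V135={{r,u},{r,s,u},{r,s,v}} V145={{t,u},{s,t,u}} V245={{t,u},{s,t,u}}
  V1245={{t,u},{s,t,u}}
components per intersection:
  V1: {{s},{u},{r,s},{r,u},{s,t},{s,u},{s,v},{t,u},{r,s,u},{r,s,v},{s,t,u}}
  V2: {{t},{s,t},{t,u},{s,t,u}}
  V3: {{r},{p,r},{r,s},{r,u},{r,v},{r,s,u},{r,s,v}}
  V4: {{p},{p,r}} {{t},{s,t},{t,u},{s,t,u}}
  V5: {{q}} {{u},{r,u},{s,u},{t,u},{r,s,u},{s,t,u}} {{v},{r,v},{s,v},{r,s,v}}
  V12: {{s,t},{t,u},{s,t,u}}
  V13: {{r,s},{r,u},{r,s,u},{r,s,v}}
  V14: {{s,t},{t,u},{s,t,u}}
  V15: {{u},{r,u},{s,u},{t,u},{r,s,u},{s,t,u}} {{s,v},{r,s,v}}
  V24: {{t},{s,t},{t,u},{s,t,u}}
  V25: {{t,u},{s,t,u}}
  V34: {{p,r}}
  V35: {{r,u},{r,s,u}} {{r,v},{r,s,v}}
  V45: {{t,u},{s,t,u}}
  V124: {{s,t},{t,u},{s,t,u}}
  V125: {{t,u},{s,t,u}}
  V135: {{r,u},{r,s,u}} {{r,s,v}}
  V145: {{t,u},{s,t,u}}
  V245: {{t,u},{s,t,u}}
  V1245: {{t,u},{s,t,u}}
C dims 8,11,6,1; δ0: rk 6, SNF 1^6; δ1: rk 5, SNF 1^5; δ2: rk 1, SNF 1^1
Ȟ^0 = (8 − 6) − 0 = 2, so Ȟ^0 ≅ Z^2
Ȟ^1 = (11 − 5) − 6 = 0, so Ȟ^1 ≅ 0
Ȟ^2 = (6 − 1) − 5 = 0, so Ȟ^2 ≅ 0


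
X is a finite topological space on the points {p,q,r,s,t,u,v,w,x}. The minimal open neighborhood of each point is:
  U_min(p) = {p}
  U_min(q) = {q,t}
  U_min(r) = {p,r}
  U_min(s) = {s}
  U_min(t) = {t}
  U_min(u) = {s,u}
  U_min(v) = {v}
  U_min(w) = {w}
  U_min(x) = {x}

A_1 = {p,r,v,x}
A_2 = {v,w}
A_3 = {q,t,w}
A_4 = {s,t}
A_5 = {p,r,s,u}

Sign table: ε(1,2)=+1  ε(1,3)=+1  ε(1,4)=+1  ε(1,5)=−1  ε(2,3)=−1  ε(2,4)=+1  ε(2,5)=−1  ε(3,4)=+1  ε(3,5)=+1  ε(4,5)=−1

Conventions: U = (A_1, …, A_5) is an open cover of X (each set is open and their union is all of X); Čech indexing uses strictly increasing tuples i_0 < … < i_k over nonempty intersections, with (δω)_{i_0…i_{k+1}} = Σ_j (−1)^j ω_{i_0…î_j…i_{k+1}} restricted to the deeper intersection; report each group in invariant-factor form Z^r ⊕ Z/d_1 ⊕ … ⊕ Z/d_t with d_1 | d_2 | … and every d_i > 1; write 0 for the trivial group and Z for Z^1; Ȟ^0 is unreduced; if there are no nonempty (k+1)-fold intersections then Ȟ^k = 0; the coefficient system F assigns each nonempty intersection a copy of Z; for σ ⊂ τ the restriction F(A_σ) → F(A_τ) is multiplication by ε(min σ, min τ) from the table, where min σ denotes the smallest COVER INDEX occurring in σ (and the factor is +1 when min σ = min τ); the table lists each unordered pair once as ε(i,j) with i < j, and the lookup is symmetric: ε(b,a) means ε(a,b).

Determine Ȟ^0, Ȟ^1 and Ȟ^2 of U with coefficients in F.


Ȟ^0(U;F) ≅ 0, Ȟ^1(U;F) ≅ Z/2, Ȟ^2(U;F) ≅ 0

nerve simplices:
  A12={v} A15={p,r} A23={w} A34={t} A45={s}
C dims 5,5; δ0: rk 5, SNF 1^4·2
degree 0: 5−5−0 = 0 → Ȟ^0 ≅ 0
degree 1: 5−0−5 = 0 plus torsion [2] → Ȟ^1 ≅ Z/2
degree 2: 0−0−0 = 0 → Ȟ^2 ≅ 0


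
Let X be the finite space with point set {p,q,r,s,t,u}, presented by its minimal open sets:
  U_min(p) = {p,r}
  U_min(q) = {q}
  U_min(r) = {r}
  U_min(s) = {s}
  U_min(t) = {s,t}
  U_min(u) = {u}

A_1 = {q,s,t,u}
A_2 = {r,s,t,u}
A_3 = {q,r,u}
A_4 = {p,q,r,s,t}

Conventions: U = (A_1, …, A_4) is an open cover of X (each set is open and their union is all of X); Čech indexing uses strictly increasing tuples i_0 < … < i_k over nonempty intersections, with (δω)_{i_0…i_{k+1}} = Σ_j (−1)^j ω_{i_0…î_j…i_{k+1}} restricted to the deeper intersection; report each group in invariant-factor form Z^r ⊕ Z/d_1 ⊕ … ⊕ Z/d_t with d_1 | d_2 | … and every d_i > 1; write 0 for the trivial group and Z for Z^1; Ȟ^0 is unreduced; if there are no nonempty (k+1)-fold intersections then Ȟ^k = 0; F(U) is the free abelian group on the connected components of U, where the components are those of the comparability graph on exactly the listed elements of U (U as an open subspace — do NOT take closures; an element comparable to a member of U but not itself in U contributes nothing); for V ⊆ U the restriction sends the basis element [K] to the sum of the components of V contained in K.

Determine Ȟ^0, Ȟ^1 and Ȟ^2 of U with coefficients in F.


Ȟ^0(U;F) ≅ Z^4, Ȟ^1(U;F) ≅ 0, Ȟ^2(U;F) ≅ 0

nonempty overlaps:
  A12={s,t,u} A13={q,u} A14={q,s,t} A23={r,u} A24={r,s,t} A34={q,r}
  A123={u} A124={s,t} A134={q} A234={r}
components per intersection:
  A1: {q} {s,t} {u}
  A2: {r} {s,t} {u}
  A3: {q} {r} {u}
  A4: {p,r} {q} {s,t}
  A12: {s,t} {u}
  A13: {q} {u}
  A14: {q} {s,t}
  A23: {r} {u}
  A24: {r} {s,t}
  A34: {q} {r}
  A123: {u}
  A124: {s,t}
  A134: {q}
  A234: {r}
C dims 12,12,4; δ0: rk 8, SNF 1^8; δ1: rk 4, SNF 1^4
degree 0: 12−8−0 = 4 → Ȟ^0 ≅ Z^4
degree 1: 12−4−8 = 0 → Ȟ^1 ≅ 0
degree 2: 4−0−4 = 0 → Ȟ^2 ≅ 0


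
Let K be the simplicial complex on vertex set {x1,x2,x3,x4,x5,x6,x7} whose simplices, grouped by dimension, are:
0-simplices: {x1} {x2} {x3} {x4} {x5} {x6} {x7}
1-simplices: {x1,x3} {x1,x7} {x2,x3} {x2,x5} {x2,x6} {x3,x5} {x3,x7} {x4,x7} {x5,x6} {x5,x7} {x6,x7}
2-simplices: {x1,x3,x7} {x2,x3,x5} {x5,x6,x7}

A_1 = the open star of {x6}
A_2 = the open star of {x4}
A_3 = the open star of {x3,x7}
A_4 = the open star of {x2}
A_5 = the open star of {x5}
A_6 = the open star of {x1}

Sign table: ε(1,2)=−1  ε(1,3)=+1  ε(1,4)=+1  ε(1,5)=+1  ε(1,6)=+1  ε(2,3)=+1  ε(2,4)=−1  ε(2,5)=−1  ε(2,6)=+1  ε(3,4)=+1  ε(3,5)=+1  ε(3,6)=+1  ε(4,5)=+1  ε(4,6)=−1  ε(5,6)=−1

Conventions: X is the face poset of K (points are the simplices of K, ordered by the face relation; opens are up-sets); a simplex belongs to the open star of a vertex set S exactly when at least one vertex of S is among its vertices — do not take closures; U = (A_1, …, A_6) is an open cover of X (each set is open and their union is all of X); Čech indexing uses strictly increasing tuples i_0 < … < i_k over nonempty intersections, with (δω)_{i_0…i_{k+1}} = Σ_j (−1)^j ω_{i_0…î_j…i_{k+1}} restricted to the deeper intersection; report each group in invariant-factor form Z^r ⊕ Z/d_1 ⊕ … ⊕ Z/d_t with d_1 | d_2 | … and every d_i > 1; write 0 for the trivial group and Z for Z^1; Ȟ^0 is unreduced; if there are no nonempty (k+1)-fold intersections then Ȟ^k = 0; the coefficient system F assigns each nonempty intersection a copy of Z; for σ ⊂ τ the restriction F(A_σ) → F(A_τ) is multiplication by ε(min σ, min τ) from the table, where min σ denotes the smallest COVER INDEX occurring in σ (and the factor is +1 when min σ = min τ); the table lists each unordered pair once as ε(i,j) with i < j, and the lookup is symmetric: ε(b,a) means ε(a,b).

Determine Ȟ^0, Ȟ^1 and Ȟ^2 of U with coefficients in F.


intersection data:
  A1={{x6},{x2,x6},{x5,x6},{x6,x7},{x5,x6,x7}} A2={{x4},{x4,x7}} A3={{x3},{x7},{x1,x3},{x1,x7},{x2,x3},{x3,x5},{x3,x7},{x4,x7},{x5,x7},{x6,x7},{x1,x3,x7},{x2,x3,x5},{x5,x6,x7}} A4={{x2},{x2,x3},{x2,x5},{x2,x6},{x2,x3,x5}} A5={{x5},{x2,x5},{x3,x5},{x5,x6},{x5,x7},{x2,x3,x5},{x5,x6,x7}} A6={{x1},{x1,x3},{x1,x7},{x1,x3,x7}}
  A13={{x6,x7},{x5,x6,x7}} A14={{x2,x6}} A15={{x5,x6},{x5,x6,x7}} A23={{x4,x7}} A34={{x2,x3},{x2,x3,x5}} A35={{x3,x5},{x5,x7},{x2,x3,x5},{x5,x6,x7}} A36={{x1,x3},{x1,x7},{x1,x3,x7}} A45={{x2,x5},{x2,x3,x5}}
  A135={{x5,x6,x7}} A345={{x2,x3,x5}}
C dims 6,8,2; δ0: rk 5, SNF 1^5; δ1: rk 2, SNF 1^2
Ȟ^0 = (6 − 5) − 0 = 1, so Ȟ^0 ≅ Z
Ȟ^1 = (8 − 2) − 5 = 1, so Ȟ^1 ≅ Z
Ȟ^2 = (2 − 0) − 2 = 0, so Ȟ^2 ≅ 0

Ȟ^0 ≅ Z, Ȟ^1 ≅ Z, Ȟ^2 ≅ 0


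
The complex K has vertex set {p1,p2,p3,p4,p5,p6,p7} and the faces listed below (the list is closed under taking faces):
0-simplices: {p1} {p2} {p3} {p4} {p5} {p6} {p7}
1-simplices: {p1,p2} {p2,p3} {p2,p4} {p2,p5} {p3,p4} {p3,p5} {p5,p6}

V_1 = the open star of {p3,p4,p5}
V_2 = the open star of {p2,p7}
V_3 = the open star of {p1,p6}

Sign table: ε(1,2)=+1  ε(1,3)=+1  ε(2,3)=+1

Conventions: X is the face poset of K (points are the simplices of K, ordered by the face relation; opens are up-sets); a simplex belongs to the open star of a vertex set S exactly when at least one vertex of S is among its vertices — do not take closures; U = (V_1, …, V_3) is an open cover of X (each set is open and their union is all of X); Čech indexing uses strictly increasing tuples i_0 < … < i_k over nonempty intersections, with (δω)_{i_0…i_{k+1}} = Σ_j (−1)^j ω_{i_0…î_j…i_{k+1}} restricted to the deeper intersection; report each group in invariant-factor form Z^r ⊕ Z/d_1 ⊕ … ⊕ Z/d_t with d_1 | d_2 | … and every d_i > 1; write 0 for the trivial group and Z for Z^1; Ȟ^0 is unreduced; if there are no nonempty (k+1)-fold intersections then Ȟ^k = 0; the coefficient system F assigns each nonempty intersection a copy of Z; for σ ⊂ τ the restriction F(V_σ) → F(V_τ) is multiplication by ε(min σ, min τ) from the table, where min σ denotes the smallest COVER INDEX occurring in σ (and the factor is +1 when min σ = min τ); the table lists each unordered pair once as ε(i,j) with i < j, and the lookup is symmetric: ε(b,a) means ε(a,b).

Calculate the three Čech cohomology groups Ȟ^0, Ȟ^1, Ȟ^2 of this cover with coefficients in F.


nonempty intersections:
  V1={{p3},{p4},{p5},{p2,p3},{p2,p4},{p2,p5},{p3,p4},{p3,p5},{p5,p6}} V2={{p2},{p7},{p1,p2},{p2,p3},{p2,p4},{p2,p5}} V3={{p1},{p6},{p1,p2},{p5,p6}}
  V12={{p2,p3},{p2,p4},{p2,p5}} V13={{p5,p6}} V23={{p1,p2}}
C dims 3,3; δ0: rk 2, SNF 1^2
Ȟ^0: (3−2)−0=1 ⇒ Z
Ȟ^1: (3−0)−2=1 ⇒ Z
Ȟ^2: (0−0)−0=0 ⇒ 0

Ȟ^0 = Z,  Ȟ^1 = Z,  Ȟ^2 = 0


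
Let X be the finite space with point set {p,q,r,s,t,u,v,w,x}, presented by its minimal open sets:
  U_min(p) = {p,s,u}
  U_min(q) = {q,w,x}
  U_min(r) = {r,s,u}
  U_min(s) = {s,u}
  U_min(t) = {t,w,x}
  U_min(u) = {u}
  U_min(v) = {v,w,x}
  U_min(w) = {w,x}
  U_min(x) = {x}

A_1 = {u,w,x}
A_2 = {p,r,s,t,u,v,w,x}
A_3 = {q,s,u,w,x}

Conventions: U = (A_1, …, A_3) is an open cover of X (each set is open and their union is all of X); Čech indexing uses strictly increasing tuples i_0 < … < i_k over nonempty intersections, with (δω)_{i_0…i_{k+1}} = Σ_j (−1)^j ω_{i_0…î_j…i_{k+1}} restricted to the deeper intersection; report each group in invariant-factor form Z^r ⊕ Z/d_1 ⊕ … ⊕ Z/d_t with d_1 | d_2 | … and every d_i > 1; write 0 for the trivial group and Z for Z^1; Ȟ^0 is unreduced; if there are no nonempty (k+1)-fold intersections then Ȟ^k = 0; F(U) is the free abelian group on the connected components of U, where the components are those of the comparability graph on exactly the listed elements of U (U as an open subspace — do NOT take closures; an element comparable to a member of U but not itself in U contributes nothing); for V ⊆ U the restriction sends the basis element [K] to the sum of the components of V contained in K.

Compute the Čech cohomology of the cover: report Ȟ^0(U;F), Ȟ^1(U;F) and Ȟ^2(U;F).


nerve simplices:
  A12={u,w,x} A13={u,w,x} A23={s,u,w,x}
  A123={u,w,x}
components per intersection:
  A1: {u} {w,x}
  A2: {p,r,s,u} {t,v,w,x}
  A3: {q,w,x} {s,u}
  A12: {u} {w,x}
  A13: {u} {w,x}
  A23: {s,u} {w,x}
  A123: {u} {w,x}
C dims 6,6,2; δ0: rk 4, SNF 1^4; δ1: rk 2, SNF 1^2
degree 0: 6−4−0 = 2 → Ȟ^0 ≅ Z^2
degree 1: 6−2−4 = 0 → Ȟ^1 ≅ 0
degree 2: 2−0−2 = 0 → Ȟ^2 ≅ 0

Ȟ^0 ≅ Z^2,  Ȟ^1 ≅ 0,  Ȟ^2 ≅ 0


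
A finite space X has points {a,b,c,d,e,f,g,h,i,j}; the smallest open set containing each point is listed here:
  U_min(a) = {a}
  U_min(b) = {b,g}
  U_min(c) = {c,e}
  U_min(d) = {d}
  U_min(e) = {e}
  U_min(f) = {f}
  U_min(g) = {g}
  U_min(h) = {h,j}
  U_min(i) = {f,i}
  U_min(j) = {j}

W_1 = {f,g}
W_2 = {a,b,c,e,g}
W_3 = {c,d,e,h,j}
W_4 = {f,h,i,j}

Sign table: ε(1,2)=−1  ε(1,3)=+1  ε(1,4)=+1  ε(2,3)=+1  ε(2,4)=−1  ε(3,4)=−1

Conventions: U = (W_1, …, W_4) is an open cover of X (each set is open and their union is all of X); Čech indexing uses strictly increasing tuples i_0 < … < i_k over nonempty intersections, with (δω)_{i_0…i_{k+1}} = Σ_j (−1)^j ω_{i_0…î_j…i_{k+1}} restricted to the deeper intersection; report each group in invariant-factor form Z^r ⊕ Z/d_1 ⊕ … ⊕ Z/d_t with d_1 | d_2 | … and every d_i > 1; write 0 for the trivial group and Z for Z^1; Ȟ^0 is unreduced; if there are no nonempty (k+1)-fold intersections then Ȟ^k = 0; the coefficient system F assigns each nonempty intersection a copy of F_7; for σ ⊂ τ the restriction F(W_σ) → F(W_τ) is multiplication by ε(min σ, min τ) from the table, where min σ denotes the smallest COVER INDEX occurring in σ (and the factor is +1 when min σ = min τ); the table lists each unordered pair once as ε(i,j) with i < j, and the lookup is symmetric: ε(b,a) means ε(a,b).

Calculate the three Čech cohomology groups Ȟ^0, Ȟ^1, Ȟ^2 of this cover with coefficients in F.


nonempty intersections:
  W12={g} W14={f} W23={c,e} W34={h,j}
C dims 4,4; δ0: rk_F7 3
Ȟ^0: (4−3)−0=1 ⇒ Z/7
Ȟ^1: (4−0)−3=1 ⇒ Z/7
Ȟ^2: (0−0)−0=0 ⇒ 0

Ȟ^0(U;F) ≅ Z/7, Ȟ^1(U;F) ≅ Z/7, Ȟ^2(U;F) ≅ 0


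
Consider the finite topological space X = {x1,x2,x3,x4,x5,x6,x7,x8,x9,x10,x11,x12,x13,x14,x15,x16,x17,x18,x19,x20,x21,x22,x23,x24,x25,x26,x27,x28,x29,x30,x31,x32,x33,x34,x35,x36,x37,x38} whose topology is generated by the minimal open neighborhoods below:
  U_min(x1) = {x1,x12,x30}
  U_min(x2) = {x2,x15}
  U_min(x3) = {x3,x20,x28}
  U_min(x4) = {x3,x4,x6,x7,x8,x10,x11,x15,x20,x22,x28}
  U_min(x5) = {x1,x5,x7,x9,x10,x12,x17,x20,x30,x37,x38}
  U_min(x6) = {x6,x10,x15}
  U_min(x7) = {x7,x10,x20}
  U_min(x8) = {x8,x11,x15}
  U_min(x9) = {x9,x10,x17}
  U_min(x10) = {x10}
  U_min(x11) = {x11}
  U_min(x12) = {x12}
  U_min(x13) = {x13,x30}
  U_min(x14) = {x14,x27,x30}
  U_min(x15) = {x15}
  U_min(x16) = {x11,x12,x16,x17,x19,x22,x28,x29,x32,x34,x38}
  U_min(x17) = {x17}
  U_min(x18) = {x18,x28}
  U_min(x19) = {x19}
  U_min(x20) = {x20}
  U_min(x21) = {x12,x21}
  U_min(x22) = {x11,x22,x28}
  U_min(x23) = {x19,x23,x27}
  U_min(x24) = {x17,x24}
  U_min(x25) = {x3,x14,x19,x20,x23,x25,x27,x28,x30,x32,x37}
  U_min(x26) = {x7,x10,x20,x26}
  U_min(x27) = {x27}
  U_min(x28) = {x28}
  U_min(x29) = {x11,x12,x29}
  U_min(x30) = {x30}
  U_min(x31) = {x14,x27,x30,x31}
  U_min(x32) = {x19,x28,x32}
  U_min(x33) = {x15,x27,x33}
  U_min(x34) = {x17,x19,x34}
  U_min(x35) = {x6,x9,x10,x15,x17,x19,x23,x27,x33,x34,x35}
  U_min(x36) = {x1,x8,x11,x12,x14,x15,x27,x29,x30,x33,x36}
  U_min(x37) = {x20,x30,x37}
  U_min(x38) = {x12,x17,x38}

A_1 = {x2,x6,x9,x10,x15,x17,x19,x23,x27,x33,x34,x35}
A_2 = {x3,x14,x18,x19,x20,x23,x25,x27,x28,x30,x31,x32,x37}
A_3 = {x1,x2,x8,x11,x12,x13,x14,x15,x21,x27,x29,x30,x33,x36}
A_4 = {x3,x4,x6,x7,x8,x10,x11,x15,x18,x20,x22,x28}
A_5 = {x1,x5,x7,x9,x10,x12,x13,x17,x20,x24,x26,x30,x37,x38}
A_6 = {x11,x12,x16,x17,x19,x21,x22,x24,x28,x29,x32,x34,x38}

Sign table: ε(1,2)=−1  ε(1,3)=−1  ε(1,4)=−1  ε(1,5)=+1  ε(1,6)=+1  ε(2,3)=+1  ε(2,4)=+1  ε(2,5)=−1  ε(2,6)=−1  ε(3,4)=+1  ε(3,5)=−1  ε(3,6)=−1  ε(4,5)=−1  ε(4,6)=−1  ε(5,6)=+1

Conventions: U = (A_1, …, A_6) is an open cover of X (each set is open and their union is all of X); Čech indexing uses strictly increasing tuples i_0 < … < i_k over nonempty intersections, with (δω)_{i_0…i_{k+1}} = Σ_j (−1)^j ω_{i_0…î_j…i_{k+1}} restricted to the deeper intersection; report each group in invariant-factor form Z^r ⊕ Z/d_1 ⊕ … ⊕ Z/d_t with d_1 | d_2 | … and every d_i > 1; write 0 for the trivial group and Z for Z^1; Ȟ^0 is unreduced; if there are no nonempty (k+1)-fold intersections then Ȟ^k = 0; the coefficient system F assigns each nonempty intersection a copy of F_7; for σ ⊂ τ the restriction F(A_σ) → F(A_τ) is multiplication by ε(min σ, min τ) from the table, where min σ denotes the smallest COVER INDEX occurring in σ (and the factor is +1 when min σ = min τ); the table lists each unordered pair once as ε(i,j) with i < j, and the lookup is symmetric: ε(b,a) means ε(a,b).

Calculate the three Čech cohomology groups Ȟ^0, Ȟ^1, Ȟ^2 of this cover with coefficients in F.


Ȟ^0 ≅ Z/7; Ȟ^1 ≅ 0; Ȟ^2 ≅ 0

cover nerve:
  A12={x19,x23,x27} A13={x2,x15,x27,x33} A14={x6,x10,x15} A15={x9,x10,x17} A16={x17,x19,x34} A23={x14,x27,x30} A24={x3,x18,x20,x28} A25={x20,x30,x37} A26={x19,x28,x32} A34={x8,x11,x15} A35={x1,x12,x13,x30} A36={x11,x12,x21,x29} A45={x7,x10,x20} A46={x11,x22,x28} A56={x12,x17,x24,x38}
  A123={x27} A126={x19} A134={x15} A145={x10} A156={x17} A235={x30} A245={x20} A246={x28} A346={x11} A356={x12}
C dims 6,15,10; δ0: rk_F7 5; δ1: rk_F7 10
Ȟ^0: (6−5)−0=1 ⇒ Z/7
Ȟ^1: (15−10)−5=0 ⇒ 0
Ȟ^2: (10−0)−10=0 ⇒ 0


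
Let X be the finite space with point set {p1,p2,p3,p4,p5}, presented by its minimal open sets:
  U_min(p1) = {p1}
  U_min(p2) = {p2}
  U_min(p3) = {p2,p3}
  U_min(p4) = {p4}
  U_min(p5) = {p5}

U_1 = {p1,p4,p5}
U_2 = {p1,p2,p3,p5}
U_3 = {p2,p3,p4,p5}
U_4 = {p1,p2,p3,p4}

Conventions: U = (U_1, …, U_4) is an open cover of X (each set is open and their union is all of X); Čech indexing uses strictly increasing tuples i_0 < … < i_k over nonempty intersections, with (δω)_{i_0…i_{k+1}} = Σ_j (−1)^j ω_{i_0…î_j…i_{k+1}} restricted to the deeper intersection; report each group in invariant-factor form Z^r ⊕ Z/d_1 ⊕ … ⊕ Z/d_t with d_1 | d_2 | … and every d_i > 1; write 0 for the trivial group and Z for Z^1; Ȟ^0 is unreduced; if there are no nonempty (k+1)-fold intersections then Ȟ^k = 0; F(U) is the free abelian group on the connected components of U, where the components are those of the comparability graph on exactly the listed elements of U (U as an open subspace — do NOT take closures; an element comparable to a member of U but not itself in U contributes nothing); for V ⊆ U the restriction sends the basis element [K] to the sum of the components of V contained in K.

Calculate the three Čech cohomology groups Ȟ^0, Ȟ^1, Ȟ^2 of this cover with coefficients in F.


nerve of the cover:
  U12={p1,p5} U13={p4,p5} U14={p1,p4} U23={p2,p3,p5} U24={p1,p2,p3} U34={p2,p3,p4}
  U123={p5} U124={p1} U134={p4} U234={p2,p3}
components per intersection:
  U1: {p1} {p4} {p5}
  U2: {p1} {p2,p3} {p5}
  U3: {p2,p3} {p4} {p5}
  U4: {p1} {p2,p3} {p4}
  U12: {p1} {p5}
  U13: {p4} {p5}
  U14: {p1} {p4}
  U23: {p2,p3} {p5}
  U24: {p1} {p2,p3}
  U34: {p2,p3} {p4}
  U123: {p5}
  U124: {p1}
  U134: {p4}
  U234: {p2,p3}
C dims 12,12,4; δ0: rk 8, SNF 1^8; δ1: rk 4, SNF 1^4
Ȟ^0 = (12 − 8) − 0 = 4, so Ȟ^0 ≅ Z^4
Ȟ^1 = (12 − 4) − 8 = 0, so Ȟ^1 ≅ 0
Ȟ^2 = (4 − 0) − 4 = 0, so Ȟ^2 ≅ 0

Ȟ^0(U;F) ≅ Z^4, Ȟ^1(U;F) ≅ 0 and Ȟ^2(U;F) ≅ 0


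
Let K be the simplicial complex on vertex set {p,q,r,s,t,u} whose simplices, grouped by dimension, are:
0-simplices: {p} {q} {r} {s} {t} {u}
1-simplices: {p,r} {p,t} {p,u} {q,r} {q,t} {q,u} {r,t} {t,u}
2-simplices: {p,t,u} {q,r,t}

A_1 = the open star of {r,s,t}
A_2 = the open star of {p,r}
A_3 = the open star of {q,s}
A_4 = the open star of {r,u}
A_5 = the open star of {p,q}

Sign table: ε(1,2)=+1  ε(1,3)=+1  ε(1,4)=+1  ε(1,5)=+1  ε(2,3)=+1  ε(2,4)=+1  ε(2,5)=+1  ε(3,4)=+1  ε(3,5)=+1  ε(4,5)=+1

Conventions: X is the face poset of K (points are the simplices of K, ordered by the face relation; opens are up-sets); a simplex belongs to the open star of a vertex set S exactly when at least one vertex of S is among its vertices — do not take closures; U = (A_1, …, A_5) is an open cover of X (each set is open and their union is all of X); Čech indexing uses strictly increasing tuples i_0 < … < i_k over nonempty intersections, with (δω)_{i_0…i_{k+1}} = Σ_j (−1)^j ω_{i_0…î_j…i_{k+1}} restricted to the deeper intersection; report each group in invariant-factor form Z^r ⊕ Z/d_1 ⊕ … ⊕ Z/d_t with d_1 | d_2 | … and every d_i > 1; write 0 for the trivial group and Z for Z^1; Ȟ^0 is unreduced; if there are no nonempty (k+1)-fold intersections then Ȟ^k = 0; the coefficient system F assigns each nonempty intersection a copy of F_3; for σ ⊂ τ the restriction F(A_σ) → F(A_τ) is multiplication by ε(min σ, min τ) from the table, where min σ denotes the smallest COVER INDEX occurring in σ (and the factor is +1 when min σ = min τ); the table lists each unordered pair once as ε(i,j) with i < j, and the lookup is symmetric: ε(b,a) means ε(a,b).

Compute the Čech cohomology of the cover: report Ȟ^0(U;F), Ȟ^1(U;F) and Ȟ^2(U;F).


Ȟ^0(U;F) ≅ Z/3; Ȟ^1(U;F) ≅ 0; Ȟ^2(U;F) ≅ 0

cover nerve:
  A1={{r},{s},{t},{p,r},{p,t},{q,r},{q,t},{r,t},{t,u},{p,t,u},{q,r,t}} A2={{p},{r},{p,r},{p,t},{p,u},{q,r},{r,t},{p,t,u},{q,r,t}} A3={{q},{s},{q,r},{q,t},{q,u},{q,r,t}} A4={{r},{u},{p,r},{p,u},{q,r},{q,u},{r,t},{t,u},{p,t,u},{q,r,t}} A5={{p},{q},{p,r},{p,t},{p,u},{q,r},{q,t},{q,u},{p,t,u},{q,r,t}}
  A12={{r},{p,r},{p,t},{q,r},{r,t},{p,t,u},{q,r,t}} A13={{s},{q,r},{q,t},{q,r,t}} A14={{r},{p,r},{q,r},{r,t},{t,u},{p,t,u},{q,r,t}} A15={{p,r},{p,t},{q,r},{q,t},{p,t,u},{q,r,t}} A23={{q,r},{q,r,t}} A24={{r},{p,r},{p,u},{q,r},{r,t},{p,t,u},{q,r,t}} A25={{p},{p,r},{p,t},{p,u},{q,r},{p,t,u},{q,r,t}} A34={{q,r},{q,u},{q,r,t}} A35={{q},{q,r},{q,t},{q,u},{q,r,t}} A45={{p,r},{p,u},{q,r},{q,u},{p,t,u},{q,r,t}}
  A123={{q,r},{q,r,t}} A124={{r},{p,r},{q,r},{r,t},{p,t,u},{q,r,t}} A125={{p,r},{p,t},{q,r},{p,t,u},{q,r,t}} A134={{q,r},{q,r,t}} A135={{q,r},{q,t},{q,r,t}} A145={{p,r},{q,r},{p,t,u},{q,r,t}} A234={{q,r},{q,r,t}} A235={{q,r},{q,r,t}} A245={{p,r},{p,u},{q,r},{p,t,u},{q,r,t}} A345={{q,r},{q,u},{q,r,t}}
  A1234={{q,r},{q,r,t}} A1235={{q,r},{q,r,t}} A1245={{p,r},{q,r},{p,t,u},{q,r,t}} A1345={{q,r},{q,r,t}} A2345={{q,r},{q,r,t}}
  A12345={{q,r},{q,r,t}}
C dims 5,10,10,5; δ0: rk_F3 4; δ1: rk_F3 6; δ2: rk_F3 4
Ȟ^0: (5−4)−0=1 ⇒ Z/3
Ȟ^1: (10−6)−4=0 ⇒ 0
Ȟ^2: (10−4)−6=0 ⇒ 0


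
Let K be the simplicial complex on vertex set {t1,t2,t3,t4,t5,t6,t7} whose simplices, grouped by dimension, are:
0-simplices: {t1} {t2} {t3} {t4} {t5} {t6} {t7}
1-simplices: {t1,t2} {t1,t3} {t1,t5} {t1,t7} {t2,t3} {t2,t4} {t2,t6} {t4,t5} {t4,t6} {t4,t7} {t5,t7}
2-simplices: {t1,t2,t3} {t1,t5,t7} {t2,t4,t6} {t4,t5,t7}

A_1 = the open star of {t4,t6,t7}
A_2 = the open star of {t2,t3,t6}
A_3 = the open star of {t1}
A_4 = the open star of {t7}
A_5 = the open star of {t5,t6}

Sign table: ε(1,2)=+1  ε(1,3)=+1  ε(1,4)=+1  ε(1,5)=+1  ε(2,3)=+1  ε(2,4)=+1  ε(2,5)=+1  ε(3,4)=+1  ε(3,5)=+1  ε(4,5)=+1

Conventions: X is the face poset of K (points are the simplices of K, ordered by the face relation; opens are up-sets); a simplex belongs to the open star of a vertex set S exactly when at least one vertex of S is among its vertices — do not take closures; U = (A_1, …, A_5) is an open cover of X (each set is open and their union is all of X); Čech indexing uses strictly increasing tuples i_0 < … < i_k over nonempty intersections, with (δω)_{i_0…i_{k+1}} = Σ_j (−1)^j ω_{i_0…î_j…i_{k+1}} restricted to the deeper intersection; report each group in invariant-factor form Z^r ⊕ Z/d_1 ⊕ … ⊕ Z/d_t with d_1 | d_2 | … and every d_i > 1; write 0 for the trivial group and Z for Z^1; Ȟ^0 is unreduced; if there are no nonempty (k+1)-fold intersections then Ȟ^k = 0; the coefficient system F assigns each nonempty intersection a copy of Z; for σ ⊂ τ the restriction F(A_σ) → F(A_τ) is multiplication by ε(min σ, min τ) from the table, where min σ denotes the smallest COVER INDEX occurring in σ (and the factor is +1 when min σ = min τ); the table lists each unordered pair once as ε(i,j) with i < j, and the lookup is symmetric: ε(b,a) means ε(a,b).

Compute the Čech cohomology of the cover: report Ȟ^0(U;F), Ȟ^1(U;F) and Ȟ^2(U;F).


cover nerve:
  A1={{t4},{t6},{t7},{t1,t7},{t2,t4},{t2,t6},{t4,t5},{t4,t6},{t4,t7},{t5,t7},{t1,t5,t7},{t2,t4,t6},{t4,t5,t7}} A2={{t2},{t3},{t6},{t1,t2},{t1,t3},{t2,t3},{t2,t4},{t2,t6},{t4,t6},{t1,t2,t3},{t2,t4,t6}} A3={{t1},{t1,t2},{t1,t3},{t1,t5},{t1,t7},{t1,t2,t3},{t1,t5,t7}} A4={{t7},{t1,t7},{t4,t7},{t5,t7},{t1,t5,t7},{t4,t5,t7}} A5={{t5},{t6},{t1,t5},{t2,t6},{t4,t5},{t4,t6},{t5,t7},{t1,t5,t7},{t2,t4,t6},{t4,t5,t7}}
  A12={{t6},{t2,t4},{t2,t6},{t4,t6},{t2,t4,t6}} A13={{t1,t7},{t1,t5,t7}} A14={{t7},{t1,t7},{t4,t7},{t5,t7},{t1,t5,t7},{t4,t5,t7}} A15={{t6},{t2,t6},{t4,t5},{t4,t6},{t5,t7},{t1,t5,t7},{t2,t4,t6},{t4,t5,t7}} A23={{t1,t2},{t1,t3},{t1,t2,t3}} A25={{t6},{t2,t6},{t4,t6},{t2,t4,t6}} A34={{t1,t7},{t1,t5,t7}} A35={{t1,t5},{t1,t5,t7}} A45={{t5,t7},{t1,t5,t7},{t4,t5,t7}}
  A125={{t6},{t2,t6},{t4,t6},{t2,t4,t6}} A134={{t1,t7},{t1,t5,t7}} A135={{t1,t5,t7}} A145={{t5,t7},{t1,t5,t7},{t4,t5,t7}} A345={{t1,t5,t7}}
  A1345={{t1,t5,t7}}
C dims 5,9,5,1; δ0: rk 4, SNF 1^4; δ1: rk 4, SNF 1^4; δ2: rk 1, SNF 1^1
Ȟ^0: (5−4)−0=1 ⇒ Z
Ȟ^1: (9−4)−4=1 ⇒ Z
Ȟ^2: (5−1)−4=0 ⇒ 0

Ȟ^0 = Z,  Ȟ^1 = Z,  Ȟ^2 = 0


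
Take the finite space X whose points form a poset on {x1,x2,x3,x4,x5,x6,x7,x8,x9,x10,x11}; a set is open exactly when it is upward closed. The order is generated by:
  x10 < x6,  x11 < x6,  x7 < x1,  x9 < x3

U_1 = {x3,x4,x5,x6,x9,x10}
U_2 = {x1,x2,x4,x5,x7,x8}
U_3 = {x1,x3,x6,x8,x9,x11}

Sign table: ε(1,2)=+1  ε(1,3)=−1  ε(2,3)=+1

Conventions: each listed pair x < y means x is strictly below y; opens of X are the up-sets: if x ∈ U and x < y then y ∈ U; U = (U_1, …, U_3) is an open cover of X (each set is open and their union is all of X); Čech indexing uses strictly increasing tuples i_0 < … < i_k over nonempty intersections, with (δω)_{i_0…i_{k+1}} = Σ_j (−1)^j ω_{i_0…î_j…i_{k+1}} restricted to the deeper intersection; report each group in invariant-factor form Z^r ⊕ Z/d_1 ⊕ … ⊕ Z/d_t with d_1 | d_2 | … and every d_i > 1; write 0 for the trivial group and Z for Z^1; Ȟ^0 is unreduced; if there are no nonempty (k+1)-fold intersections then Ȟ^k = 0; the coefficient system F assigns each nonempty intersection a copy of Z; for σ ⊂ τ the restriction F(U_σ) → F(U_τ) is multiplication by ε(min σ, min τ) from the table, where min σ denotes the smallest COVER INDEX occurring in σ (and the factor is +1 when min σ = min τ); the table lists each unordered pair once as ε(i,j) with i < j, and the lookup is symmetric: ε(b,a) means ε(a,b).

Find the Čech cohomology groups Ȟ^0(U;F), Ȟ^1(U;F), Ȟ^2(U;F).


intersection data:
  U12={x4,x5} U13={x3,x6,x9} U23={x1,x8}
C dims 3,3; δ0: rk 3, SNF 1^2·2
Ȟ^0 = (3 − 3) − 0 = 0, so Ȟ^0 ≅ 0
Ȟ^1 = (3 − 0) − 3 = 0 plus torsion [2], so Ȟ^1 ≅ Z/2
Ȟ^2 = (0 − 0) − 0 = 0, so Ȟ^2 ≅ 0

Ȟ^0(U;F) ≅ 0, Ȟ^1(U;F) ≅ Z/2 and Ȟ^2(U;F) ≅ 0


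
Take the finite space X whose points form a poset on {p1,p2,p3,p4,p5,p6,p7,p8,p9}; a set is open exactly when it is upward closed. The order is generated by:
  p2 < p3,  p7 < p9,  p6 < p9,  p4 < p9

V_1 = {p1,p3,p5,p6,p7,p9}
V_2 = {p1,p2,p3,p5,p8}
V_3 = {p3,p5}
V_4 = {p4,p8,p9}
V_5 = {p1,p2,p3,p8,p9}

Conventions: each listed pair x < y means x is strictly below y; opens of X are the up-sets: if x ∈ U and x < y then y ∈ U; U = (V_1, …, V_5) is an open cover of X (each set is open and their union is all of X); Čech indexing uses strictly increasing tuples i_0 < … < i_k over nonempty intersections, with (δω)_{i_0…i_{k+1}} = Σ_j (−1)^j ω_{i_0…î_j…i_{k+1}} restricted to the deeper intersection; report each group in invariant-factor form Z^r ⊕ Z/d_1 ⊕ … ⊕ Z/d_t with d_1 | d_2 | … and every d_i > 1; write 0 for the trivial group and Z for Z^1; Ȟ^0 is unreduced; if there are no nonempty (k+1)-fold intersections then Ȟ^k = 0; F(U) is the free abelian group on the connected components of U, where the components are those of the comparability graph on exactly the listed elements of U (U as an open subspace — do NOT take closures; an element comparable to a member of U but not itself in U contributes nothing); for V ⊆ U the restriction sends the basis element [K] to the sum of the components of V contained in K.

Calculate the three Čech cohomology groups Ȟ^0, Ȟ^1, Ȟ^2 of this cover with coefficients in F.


Ȟ^0 = Z^5,  Ȟ^1 = 0,  Ȟ^2 = 0

nerve simplices:
  V12={p1,p3,p5} V13={p3,p5} V14={p9} V15={p1,p3,p9} V23={p3,p5} V24={p8} V25={p1,p2,p3,p8} V35={p3} V45={p8,p9}
  V123={p3,p5} V125={p1,p3} V135={p3} V145={p9} V235={p3} V245={p8}
  V1235={p3}
components per intersection:
  V1: {p1} {p3} {p5} {p6,p7,p9}
  V2: {p1} {p2,p3} {p5} {p8}
  V3: {p3} {p5}
  V4: {p4,p9} {p8}
  V5: {p1} {p2,p3} {p8} {p9}
  V12: {p1} {p3} {p5}
  V13: {p3} {p5}
  V14: {p9}
  V15: {p1} {p3} {p9}
  V23: {p3} {p5}
  V24: {p8}
  V25: {p1} {p2,p3} {p8}
  V35: {p3}
  V45: {p8} {p9}
  V123: {p3} {p5}
  V125: {p1} {p3}
  V135: {p3}
  V145: {p9}
  V235: {p3}
  V245: {p8}
  V1235: {p3}
C dims 16,18,8,1; δ0: rk 11, SNF 1^11; δ1: rk 7, SNF 1^7; δ2: rk 1, SNF 1^1
degree 0: 16−11−0 = 5 → Ȟ^0 ≅ Z^5
degree 1: 18−7−11 = 0 → Ȟ^1 ≅ 0
degree 2: 8−1−7 = 0 → Ȟ^2 ≅ 0
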